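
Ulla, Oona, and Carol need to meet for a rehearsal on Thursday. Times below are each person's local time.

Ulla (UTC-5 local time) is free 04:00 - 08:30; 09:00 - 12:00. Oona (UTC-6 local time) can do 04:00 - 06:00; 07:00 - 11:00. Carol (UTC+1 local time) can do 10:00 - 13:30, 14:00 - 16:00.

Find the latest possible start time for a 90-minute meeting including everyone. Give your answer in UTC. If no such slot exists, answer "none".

10:30

Ulla in UTC: 09:00-13:30, 14:00-17:00 (add 5h to convert from UTC-5).
Oona in UTC: 10:00-12:00, 13:00-17:00 (add 6h to convert from UTC-6).
Carol in UTC: 09:00-12:30, 13:00-15:00 (subtract 1h to convert from UTC+1).
Ulla ∩ Oona: 10:00-12:00, 13:00-13:30, 14:00-17:00.
Ulla ∩ Oona ∩ Carol: 10:00-12:00, 13:00-13:30, 14:00-15:00.
So the common availability across everyone is 10:00-12:00, 13:00-13:30, 14:00-15:00.
The last common window of at least 90 minutes is 10:00-12:00; a 90-minute meeting can start as late as 10:30 and still end by 12:00.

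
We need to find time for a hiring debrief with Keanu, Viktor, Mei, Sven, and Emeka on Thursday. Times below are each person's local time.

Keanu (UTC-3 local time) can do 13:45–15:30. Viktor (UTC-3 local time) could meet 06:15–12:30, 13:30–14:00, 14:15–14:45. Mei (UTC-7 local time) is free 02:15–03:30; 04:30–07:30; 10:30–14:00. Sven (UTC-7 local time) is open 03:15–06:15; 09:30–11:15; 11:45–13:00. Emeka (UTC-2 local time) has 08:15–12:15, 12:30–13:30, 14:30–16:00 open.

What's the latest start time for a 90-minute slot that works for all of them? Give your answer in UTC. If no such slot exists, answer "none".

Keanu in UTC: 16:45-18:30 (add 3h to convert from UTC-3).
Viktor in UTC: 09:15-15:30, 16:30-17:00, 17:15-17:45 (add 3h to convert from UTC-3).
Mei in UTC: 09:15-10:30, 11:30-14:30, 17:30-21:00 (add 7h to convert from UTC-7).
Sven in UTC: 10:15-13:15, 16:30-18:15, 18:45-20:00 (add 7h to convert from UTC-7).
Emeka in UTC: 10:15-14:15, 14:30-15:30, 16:30-18:00 (add 2h to convert from UTC-2).
Keanu ∩ Viktor: 16:45-17:00, 17:15-17:45.
Keanu ∩ Viktor ∩ Mei: 17:30-17:45.
Keanu ∩ Viktor ∩ Mei ∩ Sven: 17:30-17:45.
Keanu ∩ Viktor ∩ Mei ∩ Sven ∩ Emeka: 17:30-17:45.
Those are the intersection windows.
No common window is at least 90 minutes long.

none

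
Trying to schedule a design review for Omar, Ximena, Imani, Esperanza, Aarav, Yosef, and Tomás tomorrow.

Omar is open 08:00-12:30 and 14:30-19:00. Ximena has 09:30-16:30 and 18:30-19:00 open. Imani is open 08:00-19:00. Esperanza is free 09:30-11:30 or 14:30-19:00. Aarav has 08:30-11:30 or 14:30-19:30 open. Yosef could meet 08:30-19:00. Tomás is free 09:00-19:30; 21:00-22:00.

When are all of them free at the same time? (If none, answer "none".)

Omar ∩ Ximena: 09:30-12:30, 14:30-16:30, 18:30-19:00.
Omar ∩ Ximena ∩ Imani: 09:30-12:30, 14:30-16:30, 18:30-19:00.
Omar ∩ Ximena ∩ Imani ∩ Esperanza: 09:30-11:30, 14:30-16:30, 18:30-19:00.
Omar ∩ Ximena ∩ Imani ∩ Esperanza ∩ Aarav: 09:30-11:30, 14:30-16:30, 18:30-19:00.
Omar ∩ Ximena ∩ Imani ∩ Esperanza ∩ Aarav ∩ Yosef: 09:30-11:30, 14:30-16:30, 18:30-19:00.
Omar ∩ Ximena ∩ Imani ∩ Esperanza ∩ Aarav ∩ Yosef ∩ Tomás: 09:30-11:30, 14:30-16:30, 18:30-19:00.

09:30-11:30, 14:30-16:30, 18:30-19:00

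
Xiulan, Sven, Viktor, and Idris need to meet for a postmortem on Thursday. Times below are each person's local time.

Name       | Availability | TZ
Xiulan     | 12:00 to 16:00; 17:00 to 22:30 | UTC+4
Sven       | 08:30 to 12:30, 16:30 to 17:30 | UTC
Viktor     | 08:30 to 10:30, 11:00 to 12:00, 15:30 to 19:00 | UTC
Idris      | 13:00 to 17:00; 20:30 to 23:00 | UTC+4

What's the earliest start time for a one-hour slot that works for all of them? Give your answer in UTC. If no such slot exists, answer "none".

Xiulan in UTC: 08:00-12:00, 13:00-18:30 (subtract 4h to convert from UTC+4).
Sven in UTC: 08:30-12:30, 16:30-17:30.
Viktor in UTC: 08:30-10:30, 11:00-12:00, 15:30-19:00.
Idris in UTC: 09:00-13:00, 16:30-19:00 (subtract 4h to convert from UTC+4).
Xiulan ∩ Sven: 08:30-12:00, 16:30-17:30.
Xiulan ∩ Sven ∩ Viktor: 08:30-10:30, 11:00-12:00, 16:30-17:30.
Xiulan ∩ Sven ∩ Viktor ∩ Idris: 09:00-10:30, 11:00-12:00, 16:30-17:30.
Those are the intersection windows.
The first common window of at least 60 minutes is 09:00-10:30, so the earliest start is 09:00.

09:00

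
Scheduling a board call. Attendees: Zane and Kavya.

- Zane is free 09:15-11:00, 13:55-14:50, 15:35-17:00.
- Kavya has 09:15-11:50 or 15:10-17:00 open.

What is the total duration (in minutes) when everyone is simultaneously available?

Zane ∩ Kavya: 09:15-11:00, 15:35-17:00.
So the common availability across everyone is 09:15-11:00, 15:35-17:00.
Summing the common windows: 105 + 85 = 190 minutes.

190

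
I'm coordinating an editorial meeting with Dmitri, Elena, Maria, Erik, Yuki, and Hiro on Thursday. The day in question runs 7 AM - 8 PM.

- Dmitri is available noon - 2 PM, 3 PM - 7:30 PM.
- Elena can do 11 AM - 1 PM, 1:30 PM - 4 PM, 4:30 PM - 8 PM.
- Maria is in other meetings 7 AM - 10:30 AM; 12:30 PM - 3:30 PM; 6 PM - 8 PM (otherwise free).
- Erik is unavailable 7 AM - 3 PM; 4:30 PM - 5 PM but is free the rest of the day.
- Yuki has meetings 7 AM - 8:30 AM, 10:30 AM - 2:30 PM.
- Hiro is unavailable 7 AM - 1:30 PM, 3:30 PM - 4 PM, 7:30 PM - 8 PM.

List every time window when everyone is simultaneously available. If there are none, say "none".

Dmitri free: 12:00-14:00, 15:00-19:30.
Elena free: 11:00-13:00, 13:30-16:00, 16:30-20:00.
Maria free: 10:30-12:30, 15:30-18:00 (invert busy blocks within the working day).
Erik free: 15:00-16:30, 17:00-20:00 (invert busy blocks within the working day).
Yuki free: 08:30-10:30, 14:30-20:00 (invert busy blocks within the working day).
Hiro free: 13:30-15:30, 16:00-19:30 (invert busy blocks within the working day).
Dmitri ∩ Elena: 12:00-13:00, 13:30-14:00, 15:00-16:00, 16:30-19:30.
Dmitri ∩ Elena ∩ Maria: 12:00-12:30, 15:30-16:00, 16:30-18:00.
Dmitri ∩ Elena ∩ Maria ∩ Erik: 15:30-16:00, 17:00-18:00.
Dmitri ∩ Elena ∩ Maria ∩ Erik ∩ Yuki: 15:30-16:00, 17:00-18:00.
Dmitri ∩ Elena ∩ Maria ∩ Erik ∩ Yuki ∩ Hiro: 17:00-18:00.

17:00-18:00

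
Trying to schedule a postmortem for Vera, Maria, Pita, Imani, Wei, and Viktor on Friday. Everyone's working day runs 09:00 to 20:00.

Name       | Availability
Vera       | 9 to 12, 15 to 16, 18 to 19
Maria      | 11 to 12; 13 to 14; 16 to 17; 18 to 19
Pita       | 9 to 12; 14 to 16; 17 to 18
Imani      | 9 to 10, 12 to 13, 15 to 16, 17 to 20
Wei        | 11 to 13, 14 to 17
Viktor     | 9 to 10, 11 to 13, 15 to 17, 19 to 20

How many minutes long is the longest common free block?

0

Vera ∩ Maria: 11:00-12:00, 18:00-19:00.
Vera ∩ Maria ∩ Pita: 11:00-12:00.
Vera ∩ Maria ∩ Pita ∩ Imani: ∅.
Vera ∩ Maria ∩ Pita ∩ Imani ∩ Wei: ∅.
Vera ∩ Maria ∩ Pita ∩ Imani ∩ Wei ∩ Viktor: ∅.
There is no time when everyone is free.
No common window exists, so the longest block is 0 minutes.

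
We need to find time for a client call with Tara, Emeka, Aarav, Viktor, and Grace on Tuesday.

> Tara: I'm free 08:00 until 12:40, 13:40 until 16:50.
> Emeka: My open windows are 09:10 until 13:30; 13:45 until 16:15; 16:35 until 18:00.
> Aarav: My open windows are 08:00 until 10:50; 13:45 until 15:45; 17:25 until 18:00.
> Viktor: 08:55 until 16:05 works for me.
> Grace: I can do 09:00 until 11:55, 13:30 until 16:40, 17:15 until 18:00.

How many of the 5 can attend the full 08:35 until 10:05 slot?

Tara and Aarav can make the full 08:35-10:05 slot — that's 2.

2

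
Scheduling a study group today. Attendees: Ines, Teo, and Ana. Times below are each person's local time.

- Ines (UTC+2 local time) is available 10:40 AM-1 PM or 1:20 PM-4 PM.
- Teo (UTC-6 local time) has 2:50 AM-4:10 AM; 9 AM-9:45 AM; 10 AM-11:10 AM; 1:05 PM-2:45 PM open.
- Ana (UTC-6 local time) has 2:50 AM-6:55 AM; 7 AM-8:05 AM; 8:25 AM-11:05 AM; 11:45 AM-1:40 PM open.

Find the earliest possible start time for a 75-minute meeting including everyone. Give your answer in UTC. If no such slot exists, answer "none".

Ines in UTC: 08:40-11:00, 11:20-14:00 (subtract 2h to convert from UTC+2).
Teo in UTC: 08:50-10:10, 15:00-15:45, 16:00-17:10, 19:05-20:45 (add 6h to convert from UTC-6).
Ana in UTC: 08:50-12:55, 13:00-14:05, 14:25-17:05, 17:45-19:40 (add 6h to convert from UTC-6).
Ines ∩ Teo: 08:50-10:10.
Ines ∩ Teo ∩ Ana: 08:50-10:10.
So the common availability across everyone is 08:50-10:10.
The first common window of at least 75 minutes is 08:50-10:10, so the earliest start is 08:50.

08:50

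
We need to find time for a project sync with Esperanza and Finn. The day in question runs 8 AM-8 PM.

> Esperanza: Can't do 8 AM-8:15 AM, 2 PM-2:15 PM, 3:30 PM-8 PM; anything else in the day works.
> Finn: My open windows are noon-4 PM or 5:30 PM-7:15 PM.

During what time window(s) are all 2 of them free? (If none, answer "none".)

Esperanza free: 08:15-14:00, 14:15-15:30 (invert busy blocks within the working day).
Finn free: 12:00-16:00, 17:30-19:15.
Esperanza ∩ Finn: 12:00-14:00, 14:15-15:30.
So the common availability across everyone is 12:00-14:00, 14:15-15:30.

12:00-14:00, 14:15-15:30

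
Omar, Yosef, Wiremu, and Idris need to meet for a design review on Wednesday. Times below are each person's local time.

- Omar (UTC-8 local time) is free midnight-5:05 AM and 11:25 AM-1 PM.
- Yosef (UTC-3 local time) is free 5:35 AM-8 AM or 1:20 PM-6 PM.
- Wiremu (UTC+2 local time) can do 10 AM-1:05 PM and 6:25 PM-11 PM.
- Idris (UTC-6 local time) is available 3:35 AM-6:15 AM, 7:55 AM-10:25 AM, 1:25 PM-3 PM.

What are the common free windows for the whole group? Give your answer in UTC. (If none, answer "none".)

Omar in UTC: 08:00-13:05, 19:25-21:00 (add 8h to convert from UTC-8).
Yosef in UTC: 08:35-11:00, 16:20-21:00 (add 3h to convert from UTC-3).
Wiremu in UTC: 08:00-11:05, 16:25-21:00 (subtract 2h to convert from UTC+2).
Idris in UTC: 09:35-12:15, 13:55-16:25, 19:25-21:00 (add 6h to convert from UTC-6).
Omar ∩ Yosef: 08:35-11:00, 19:25-21:00.
Omar ∩ Yosef ∩ Wiremu: 08:35-11:00, 19:25-21:00.
Omar ∩ Yosef ∩ Wiremu ∩ Idris: 09:35-11:00, 19:25-21:00.

09:35-11:00, 19:25-21:00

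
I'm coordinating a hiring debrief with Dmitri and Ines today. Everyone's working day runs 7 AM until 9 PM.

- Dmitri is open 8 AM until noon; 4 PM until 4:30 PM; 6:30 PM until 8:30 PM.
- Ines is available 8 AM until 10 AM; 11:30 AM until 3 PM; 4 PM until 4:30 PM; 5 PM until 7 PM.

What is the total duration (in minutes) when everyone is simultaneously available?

210

Dmitri ∩ Ines: 08:00-10:00, 11:30-12:00, 16:00-16:30, 18:30-19:00.
Summing the common windows: 120 + 30 + 30 + 30 = 210 minutes.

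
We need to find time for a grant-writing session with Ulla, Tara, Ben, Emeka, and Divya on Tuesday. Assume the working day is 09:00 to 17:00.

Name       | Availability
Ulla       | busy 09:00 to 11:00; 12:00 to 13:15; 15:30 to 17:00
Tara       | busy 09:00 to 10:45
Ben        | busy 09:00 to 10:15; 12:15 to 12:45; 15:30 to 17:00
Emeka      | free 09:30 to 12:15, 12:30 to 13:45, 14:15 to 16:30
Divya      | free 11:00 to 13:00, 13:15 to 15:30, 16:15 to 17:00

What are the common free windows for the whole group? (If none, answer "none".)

11:00-12:00, 13:15-13:45, 14:15-15:30

Ulla free: 11:00-12:00, 13:15-15:30 (invert busy blocks within the working day).
Tara free: 10:45-17:00 (invert busy blocks within the working day).
Ben free: 10:15-12:15, 12:45-15:30 (invert busy blocks within the working day).
Emeka free: 09:30-12:15, 12:30-13:45, 14:15-16:30.
Divya free: 11:00-13:00, 13:15-15:30, 16:15-17:00.
Ulla ∩ Tara: 11:00-12:00, 13:15-15:30.
Ulla ∩ Tara ∩ Ben: 11:00-12:00, 13:15-15:30.
Ulla ∩ Tara ∩ Ben ∩ Emeka: 11:00-12:00, 13:15-13:45, 14:15-15:30.
Ulla ∩ Tara ∩ Ben ∩ Emeka ∩ Divya: 11:00-12:00, 13:15-13:45, 14:15-15:30.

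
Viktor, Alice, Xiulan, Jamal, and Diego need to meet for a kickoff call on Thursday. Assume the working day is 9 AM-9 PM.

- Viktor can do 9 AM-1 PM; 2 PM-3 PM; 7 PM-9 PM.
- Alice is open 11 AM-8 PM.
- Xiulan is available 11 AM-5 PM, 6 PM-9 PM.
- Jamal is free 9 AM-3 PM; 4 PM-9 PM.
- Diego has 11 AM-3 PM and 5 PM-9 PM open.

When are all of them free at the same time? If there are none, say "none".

Viktor ∩ Alice: 11:00-13:00, 14:00-15:00, 19:00-20:00.
Viktor ∩ Alice ∩ Xiulan: 11:00-13:00, 14:00-15:00, 19:00-20:00.
Viktor ∩ Alice ∩ Xiulan ∩ Jamal: 11:00-13:00, 14:00-15:00, 19:00-20:00.
Viktor ∩ Alice ∩ Xiulan ∩ Jamal ∩ Diego: 11:00-13:00, 14:00-15:00, 19:00-20:00.

11:00-13:00, 14:00-15:00, 19:00-20:00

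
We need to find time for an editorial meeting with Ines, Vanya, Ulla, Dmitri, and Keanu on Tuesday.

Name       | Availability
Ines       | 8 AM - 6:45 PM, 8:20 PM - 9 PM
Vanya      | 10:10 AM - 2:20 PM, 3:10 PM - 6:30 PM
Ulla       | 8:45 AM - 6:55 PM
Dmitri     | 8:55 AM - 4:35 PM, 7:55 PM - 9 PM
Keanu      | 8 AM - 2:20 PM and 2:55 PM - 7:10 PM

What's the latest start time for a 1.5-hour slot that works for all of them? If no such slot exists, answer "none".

12:50

Ines ∩ Vanya: 10:10-14:20, 15:10-18:30.
Ines ∩ Vanya ∩ Ulla: 10:10-14:20, 15:10-18:30.
Ines ∩ Vanya ∩ Ulla ∩ Dmitri: 10:10-14:20, 15:10-16:35.
Ines ∩ Vanya ∩ Ulla ∩ Dmitri ∩ Keanu: 10:10-14:20, 15:10-16:35.
Those are the intersection windows.
The last common window of at least 90 minutes is 10:10-14:20; a 90-minute meeting can start as late as 12:50 and still end by 14:20.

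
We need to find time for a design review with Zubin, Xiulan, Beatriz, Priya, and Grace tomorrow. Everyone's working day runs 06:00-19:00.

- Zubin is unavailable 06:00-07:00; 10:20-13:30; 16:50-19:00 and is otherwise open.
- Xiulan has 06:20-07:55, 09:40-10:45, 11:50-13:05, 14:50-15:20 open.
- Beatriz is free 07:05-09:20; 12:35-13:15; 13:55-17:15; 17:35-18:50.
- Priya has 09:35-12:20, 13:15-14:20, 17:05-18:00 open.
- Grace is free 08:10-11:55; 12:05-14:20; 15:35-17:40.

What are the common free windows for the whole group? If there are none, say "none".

Zubin free: 07:00-10:20, 13:30-16:50 (invert busy blocks within the working day).
Xiulan free: 06:20-07:55, 09:40-10:45, 11:50-13:05, 14:50-15:20.
Beatriz free: 07:05-09:20, 12:35-13:15, 13:55-17:15, 17:35-18:50.
Priya free: 09:35-12:20, 13:15-14:20, 17:05-18:00.
Grace free: 08:10-11:55, 12:05-14:20, 15:35-17:40.
Zubin ∩ Xiulan: 07:00-07:55, 09:40-10:20, 14:50-15:20.
Zubin ∩ Xiulan ∩ Beatriz: 07:05-07:55, 14:50-15:20.
Zubin ∩ Xiulan ∩ Beatriz ∩ Priya: ∅.
Zubin ∩ Xiulan ∩ Beatriz ∩ Priya ∩ Grace: ∅.
There is no time when everyone is free.

none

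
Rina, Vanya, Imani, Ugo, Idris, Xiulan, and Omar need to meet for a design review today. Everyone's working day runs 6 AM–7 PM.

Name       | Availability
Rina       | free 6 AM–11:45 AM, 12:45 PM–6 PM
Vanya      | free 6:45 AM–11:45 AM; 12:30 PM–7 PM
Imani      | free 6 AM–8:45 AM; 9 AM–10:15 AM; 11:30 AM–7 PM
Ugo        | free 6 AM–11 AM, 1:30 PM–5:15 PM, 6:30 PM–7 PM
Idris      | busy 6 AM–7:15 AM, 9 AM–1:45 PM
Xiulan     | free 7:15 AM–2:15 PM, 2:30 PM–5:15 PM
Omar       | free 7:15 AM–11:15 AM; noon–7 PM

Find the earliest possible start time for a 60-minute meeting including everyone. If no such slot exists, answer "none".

07:15

Rina free: 06:00-11:45, 12:45-18:00.
Vanya free: 06:45-11:45, 12:30-19:00.
Imani free: 06:00-08:45, 09:00-10:15, 11:30-19:00.
Ugo free: 06:00-11:00, 13:30-17:15, 18:30-19:00.
Idris free: 07:15-09:00, 13:45-19:00 (invert busy blocks within the working day).
Xiulan free: 07:15-14:15, 14:30-17:15.
Omar free: 07:15-11:15, 12:00-19:00.
Rina ∩ Vanya: 06:45-11:45, 12:45-18:00.
Rina ∩ Vanya ∩ Imani: 06:45-08:45, 09:00-10:15, 11:30-11:45, 12:45-18:00.
Rina ∩ Vanya ∩ Imani ∩ Ugo: 06:45-08:45, 09:00-10:15, 13:30-17:15.
Rina ∩ Vanya ∩ Imani ∩ Ugo ∩ Idris: 07:15-08:45, 13:45-17:15.
Rina ∩ Vanya ∩ Imani ∩ Ugo ∩ Idris ∩ Xiulan: 07:15-08:45, 13:45-14:15, 14:30-17:15.
Rina ∩ Vanya ∩ Imani ∩ Ugo ∩ Idris ∩ Xiulan ∩ Omar: 07:15-08:45, 13:45-14:15, 14:30-17:15.
The first common window of at least 60 minutes is 07:15-08:45, so the earliest start is 07:15.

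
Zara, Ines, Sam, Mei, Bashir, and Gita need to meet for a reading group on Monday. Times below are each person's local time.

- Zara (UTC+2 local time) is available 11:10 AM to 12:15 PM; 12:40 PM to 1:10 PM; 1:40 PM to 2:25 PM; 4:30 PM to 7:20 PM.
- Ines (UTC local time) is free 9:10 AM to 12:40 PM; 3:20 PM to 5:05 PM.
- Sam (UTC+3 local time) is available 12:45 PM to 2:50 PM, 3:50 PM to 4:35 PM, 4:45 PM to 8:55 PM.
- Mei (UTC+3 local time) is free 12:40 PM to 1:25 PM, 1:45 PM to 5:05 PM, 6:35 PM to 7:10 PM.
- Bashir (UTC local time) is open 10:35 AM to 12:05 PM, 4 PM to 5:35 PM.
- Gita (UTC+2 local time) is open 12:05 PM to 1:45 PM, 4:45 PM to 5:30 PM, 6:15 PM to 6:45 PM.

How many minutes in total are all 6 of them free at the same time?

30

Zara in UTC: 09:10-10:15, 10:40-11:10, 11:40-12:25, 14:30-17:20 (subtract 2h to convert from UTC+2).
Ines in UTC: 09:10-12:40, 15:20-17:05.
Sam in UTC: 09:45-11:50, 12:50-13:35, 13:45-17:55 (subtract 3h to convert from UTC+3).
Mei in UTC: 09:40-10:25, 10:45-14:05, 15:35-16:10 (subtract 3h to convert from UTC+3).
Bashir in UTC: 10:35-12:05, 16:00-17:35.
Gita in UTC: 10:05-11:45, 14:45-15:30, 16:15-16:45 (subtract 2h to convert from UTC+2).
Zara ∩ Ines: 09:10-10:15, 10:40-11:10, 11:40-12:25, 15:20-17:05.
Zara ∩ Ines ∩ Sam: 09:45-10:15, 10:40-11:10, 11:40-11:50, 15:20-17:05.
Zara ∩ Ines ∩ Sam ∩ Mei: 09:45-10:15, 10:45-11:10, 11:40-11:50, 15:35-16:10.
Zara ∩ Ines ∩ Sam ∩ Mei ∩ Bashir: 10:45-11:10, 11:40-11:50, 16:00-16:10.
Zara ∩ Ines ∩ Sam ∩ Mei ∩ Bashir ∩ Gita: 10:45-11:10, 11:40-11:45.
Summing the common windows: 25 + 5 = 30 minutes.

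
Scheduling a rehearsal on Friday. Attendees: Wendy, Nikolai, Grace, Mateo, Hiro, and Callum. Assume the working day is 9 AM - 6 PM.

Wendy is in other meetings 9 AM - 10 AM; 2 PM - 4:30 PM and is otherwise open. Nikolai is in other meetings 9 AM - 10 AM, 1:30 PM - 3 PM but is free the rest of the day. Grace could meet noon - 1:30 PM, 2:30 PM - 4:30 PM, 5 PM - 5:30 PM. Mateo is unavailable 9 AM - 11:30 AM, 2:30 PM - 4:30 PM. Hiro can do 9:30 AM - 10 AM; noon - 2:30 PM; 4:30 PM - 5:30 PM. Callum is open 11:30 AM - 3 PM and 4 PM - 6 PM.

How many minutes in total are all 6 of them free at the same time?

120

Wendy free: 10:00-14:00, 16:30-18:00 (invert busy blocks within the working day).
Nikolai free: 10:00-13:30, 15:00-18:00 (invert busy blocks within the working day).
Grace free: 12:00-13:30, 14:30-16:30, 17:00-17:30.
Mateo free: 11:30-14:30, 16:30-18:00 (invert busy blocks within the working day).
Hiro free: 09:30-10:00, 12:00-14:30, 16:30-17:30.
Callum free: 11:30-15:00, 16:00-18:00.
Wendy ∩ Nikolai: 10:00-13:30, 16:30-18:00.
Wendy ∩ Nikolai ∩ Grace: 12:00-13:30, 17:00-17:30.
Wendy ∩ Nikolai ∩ Grace ∩ Mateo: 12:00-13:30, 17:00-17:30.
Wendy ∩ Nikolai ∩ Grace ∩ Mateo ∩ Hiro: 12:00-13:30, 17:00-17:30.
Wendy ∩ Nikolai ∩ Grace ∩ Mateo ∩ Hiro ∩ Callum: 12:00-13:30, 17:00-17:30.
Summing the common windows: 90 + 30 = 120 minutes.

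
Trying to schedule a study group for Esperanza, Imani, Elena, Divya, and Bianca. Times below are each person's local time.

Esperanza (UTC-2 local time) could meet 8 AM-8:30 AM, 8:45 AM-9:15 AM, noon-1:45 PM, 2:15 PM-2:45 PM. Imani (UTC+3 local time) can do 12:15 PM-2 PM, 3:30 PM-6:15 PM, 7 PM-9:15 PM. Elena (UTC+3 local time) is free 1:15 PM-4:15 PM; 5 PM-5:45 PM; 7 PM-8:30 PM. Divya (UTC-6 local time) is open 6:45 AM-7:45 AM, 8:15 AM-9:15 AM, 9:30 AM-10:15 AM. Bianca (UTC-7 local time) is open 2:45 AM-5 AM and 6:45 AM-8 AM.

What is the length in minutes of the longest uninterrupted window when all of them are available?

30

Esperanza in UTC: 10:00-10:30, 10:45-11:15, 14:00-15:45, 16:15-16:45 (add 2h to convert from UTC-2).
Imani in UTC: 09:15-11:00, 12:30-15:15, 16:00-18:15 (subtract 3h to convert from UTC+3).
Elena in UTC: 10:15-13:15, 14:00-14:45, 16:00-17:30 (subtract 3h to convert from UTC+3).
Divya in UTC: 12:45-13:45, 14:15-15:15, 15:30-16:15 (add 6h to convert from UTC-6).
Bianca in UTC: 09:45-12:00, 13:45-15:00 (add 7h to convert from UTC-7).
Esperanza ∩ Imani: 10:00-10:30, 10:45-11:00, 14:00-15:15, 16:15-16:45.
Esperanza ∩ Imani ∩ Elena: 10:15-10:30, 10:45-11:00, 14:00-14:45, 16:15-16:45.
Esperanza ∩ Imani ∩ Elena ∩ Divya: 14:15-14:45.
Esperanza ∩ Imani ∩ Elena ∩ Divya ∩ Bianca: 14:15-14:45.
So the common availability across everyone is 14:15-14:45.
The longest is 14:15-14:45 at 30 minutes.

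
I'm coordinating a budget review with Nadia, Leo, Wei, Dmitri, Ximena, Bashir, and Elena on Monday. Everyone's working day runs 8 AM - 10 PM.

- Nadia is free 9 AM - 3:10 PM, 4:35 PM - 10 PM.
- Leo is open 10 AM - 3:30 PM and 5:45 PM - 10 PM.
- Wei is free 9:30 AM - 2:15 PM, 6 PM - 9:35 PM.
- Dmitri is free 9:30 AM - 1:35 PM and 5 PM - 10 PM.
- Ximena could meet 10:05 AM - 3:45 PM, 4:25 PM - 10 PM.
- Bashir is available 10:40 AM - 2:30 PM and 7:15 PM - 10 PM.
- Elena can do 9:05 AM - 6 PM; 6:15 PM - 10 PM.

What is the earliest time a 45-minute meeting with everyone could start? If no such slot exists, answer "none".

Nadia ∩ Leo: 10:00-15:10, 17:45-22:00.
Nadia ∩ Leo ∩ Wei: 10:00-14:15, 18:00-21:35.
Nadia ∩ Leo ∩ Wei ∩ Dmitri: 10:00-13:35, 18:00-21:35.
Nadia ∩ Leo ∩ Wei ∩ Dmitri ∩ Ximena: 10:05-13:35, 18:00-21:35.
Nadia ∩ Leo ∩ Wei ∩ Dmitri ∩ Ximena ∩ Bashir: 10:40-13:35, 19:15-21:35.
Nadia ∩ Leo ∩ Wei ∩ Dmitri ∩ Ximena ∩ Bashir ∩ Elena: 10:40-13:35, 19:15-21:35.
The first common window of at least 45 minutes is 10:40-13:35, so the earliest start is 10:40.

10:40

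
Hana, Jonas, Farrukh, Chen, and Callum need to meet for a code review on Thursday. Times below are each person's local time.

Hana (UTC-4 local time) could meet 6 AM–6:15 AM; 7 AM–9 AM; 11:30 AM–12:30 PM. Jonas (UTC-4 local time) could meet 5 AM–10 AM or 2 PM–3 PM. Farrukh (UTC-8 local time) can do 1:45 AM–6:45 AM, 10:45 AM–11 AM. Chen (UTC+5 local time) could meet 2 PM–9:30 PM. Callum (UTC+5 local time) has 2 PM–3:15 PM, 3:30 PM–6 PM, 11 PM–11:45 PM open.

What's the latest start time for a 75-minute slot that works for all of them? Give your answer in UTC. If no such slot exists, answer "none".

Hana in UTC: 10:00-10:15, 11:00-13:00, 15:30-16:30 (add 4h to convert from UTC-4).
Jonas in UTC: 09:00-14:00, 18:00-19:00 (add 4h to convert from UTC-4).
Farrukh in UTC: 09:45-14:45, 18:45-19:00 (add 8h to convert from UTC-8).
Chen in UTC: 09:00-16:30 (subtract 5h to convert from UTC+5).
Callum in UTC: 09:00-10:15, 10:30-13:00, 18:00-18:45 (subtract 5h to convert from UTC+5).
Hana ∩ Jonas: 10:00-10:15, 11:00-13:00.
Hana ∩ Jonas ∩ Farrukh: 10:00-10:15, 11:00-13:00.
Hana ∩ Jonas ∩ Farrukh ∩ Chen: 10:00-10:15, 11:00-13:00.
Hana ∩ Jonas ∩ Farrukh ∩ Chen ∩ Callum: 10:00-10:15, 11:00-13:00.
The last common window of at least 75 minutes is 11:00-13:00; a 75-minute meeting can start as late as 11:45 and still end by 13:00.

11:45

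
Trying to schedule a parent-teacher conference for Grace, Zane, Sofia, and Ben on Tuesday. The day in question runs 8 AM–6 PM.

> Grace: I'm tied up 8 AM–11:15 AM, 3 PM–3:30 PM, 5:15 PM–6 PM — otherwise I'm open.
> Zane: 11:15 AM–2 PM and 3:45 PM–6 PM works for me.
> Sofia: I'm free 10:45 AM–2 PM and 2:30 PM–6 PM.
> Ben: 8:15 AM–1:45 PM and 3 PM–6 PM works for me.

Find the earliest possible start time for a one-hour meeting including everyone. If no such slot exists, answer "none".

11:15

Grace free: 11:15-15:00, 15:30-17:15 (invert busy blocks within the working day).
Zane free: 11:15-14:00, 15:45-18:00.
Sofia free: 10:45-14:00, 14:30-18:00.
Ben free: 08:15-13:45, 15:00-18:00.
Grace ∩ Zane: 11:15-14:00, 15:45-17:15.
Grace ∩ Zane ∩ Sofia: 11:15-14:00, 15:45-17:15.
Grace ∩ Zane ∩ Sofia ∩ Ben: 11:15-13:45, 15:45-17:15.
So the common availability across everyone is 11:15-13:45, 15:45-17:15.
The first common window of at least 60 minutes is 11:15-13:45, so the earliest start is 11:15.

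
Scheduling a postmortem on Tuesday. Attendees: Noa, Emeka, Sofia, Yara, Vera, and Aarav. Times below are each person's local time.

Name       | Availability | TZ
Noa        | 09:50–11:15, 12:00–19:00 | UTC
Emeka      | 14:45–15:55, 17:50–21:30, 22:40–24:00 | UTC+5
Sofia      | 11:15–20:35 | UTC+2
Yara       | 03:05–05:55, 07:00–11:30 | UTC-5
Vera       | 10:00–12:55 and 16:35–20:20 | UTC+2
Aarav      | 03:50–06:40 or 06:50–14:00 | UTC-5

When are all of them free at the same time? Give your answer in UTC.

Noa in UTC: 09:50-11:15, 12:00-19:00.
Emeka in UTC: 09:45-10:55, 12:50-16:30, 17:40-19:00 (subtract 5h to convert from UTC+5).
Sofia in UTC: 09:15-18:35 (subtract 2h to convert from UTC+2).
Yara in UTC: 08:05-10:55, 12:00-16:30 (add 5h to convert from UTC-5).
Vera in UTC: 08:00-10:55, 14:35-18:20 (subtract 2h to convert from UTC+2).
Aarav in UTC: 08:50-11:40, 11:50-19:00 (add 5h to convert from UTC-5).
Noa ∩ Emeka: 09:50-10:55, 12:50-16:30, 17:40-19:00.
Noa ∩ Emeka ∩ Sofia: 09:50-10:55, 12:50-16:30, 17:40-18:35.
Noa ∩ Emeka ∩ Sofia ∩ Yara: 09:50-10:55, 12:50-16:30.
Noa ∩ Emeka ∩ Sofia ∩ Yara ∩ Vera: 09:50-10:55, 14:35-16:30.
Noa ∩ Emeka ∩ Sofia ∩ Yara ∩ Vera ∩ Aarav: 09:50-10:55, 14:35-16:30.

09:50-10:55, 14:35-16:30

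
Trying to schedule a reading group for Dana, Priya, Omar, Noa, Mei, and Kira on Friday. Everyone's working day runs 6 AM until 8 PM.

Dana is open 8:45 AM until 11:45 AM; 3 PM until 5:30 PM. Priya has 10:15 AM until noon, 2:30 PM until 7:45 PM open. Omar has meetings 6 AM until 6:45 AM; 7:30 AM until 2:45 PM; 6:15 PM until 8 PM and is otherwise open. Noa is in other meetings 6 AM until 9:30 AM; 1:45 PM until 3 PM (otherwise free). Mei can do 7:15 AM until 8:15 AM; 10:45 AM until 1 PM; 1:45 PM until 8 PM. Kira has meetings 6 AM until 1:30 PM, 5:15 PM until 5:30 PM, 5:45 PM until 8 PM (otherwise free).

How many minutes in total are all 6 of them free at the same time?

Dana free: 08:45-11:45, 15:00-17:30.
Priya free: 10:15-12:00, 14:30-19:45.
Omar free: 06:45-07:30, 14:45-18:15 (invert busy blocks within the working day).
Noa free: 09:30-13:45, 15:00-20:00 (invert busy blocks within the working day).
Mei free: 07:15-08:15, 10:45-13:00, 13:45-20:00.
Kira free: 13:30-17:15, 17:30-17:45 (invert busy blocks within the working day).
Dana ∩ Priya: 10:15-11:45, 15:00-17:30.
Dana ∩ Priya ∩ Omar: 15:00-17:30.
Dana ∩ Priya ∩ Omar ∩ Noa: 15:00-17:30.
Dana ∩ Priya ∩ Omar ∩ Noa ∩ Mei: 15:00-17:30.
Dana ∩ Priya ∩ Omar ∩ Noa ∩ Mei ∩ Kira: 15:00-17:15.
Those are the intersection windows.
That's a single block of 135 minutes.

135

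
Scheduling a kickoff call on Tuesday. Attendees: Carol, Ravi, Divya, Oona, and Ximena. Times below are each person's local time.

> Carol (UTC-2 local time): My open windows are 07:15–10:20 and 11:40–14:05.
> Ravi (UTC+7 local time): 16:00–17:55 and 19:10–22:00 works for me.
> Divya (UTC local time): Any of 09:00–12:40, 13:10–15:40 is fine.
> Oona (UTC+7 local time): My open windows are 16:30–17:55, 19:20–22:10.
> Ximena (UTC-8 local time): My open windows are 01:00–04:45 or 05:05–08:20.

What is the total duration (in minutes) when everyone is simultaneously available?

Carol in UTC: 09:15-12:20, 13:40-16:05 (add 2h to convert from UTC-2).
Ravi in UTC: 09:00-10:55, 12:10-15:00 (subtract 7h to convert from UTC+7).
Divya in UTC: 09:00-12:40, 13:10-15:40.
Oona in UTC: 09:30-10:55, 12:20-15:10 (subtract 7h to convert from UTC+7).
Ximena in UTC: 09:00-12:45, 13:05-16:20 (add 8h to convert from UTC-8).
Carol ∩ Ravi: 09:15-10:55, 12:10-12:20, 13:40-15:00.
Carol ∩ Ravi ∩ Divya: 09:15-10:55, 12:10-12:20, 13:40-15:00.
Carol ∩ Ravi ∩ Divya ∩ Oona: 09:30-10:55, 13:40-15:00.
Carol ∩ Ravi ∩ Divya ∩ Oona ∩ Ximena: 09:30-10:55, 13:40-15:00.
Summing the common windows: 85 + 80 = 165 minutes.

165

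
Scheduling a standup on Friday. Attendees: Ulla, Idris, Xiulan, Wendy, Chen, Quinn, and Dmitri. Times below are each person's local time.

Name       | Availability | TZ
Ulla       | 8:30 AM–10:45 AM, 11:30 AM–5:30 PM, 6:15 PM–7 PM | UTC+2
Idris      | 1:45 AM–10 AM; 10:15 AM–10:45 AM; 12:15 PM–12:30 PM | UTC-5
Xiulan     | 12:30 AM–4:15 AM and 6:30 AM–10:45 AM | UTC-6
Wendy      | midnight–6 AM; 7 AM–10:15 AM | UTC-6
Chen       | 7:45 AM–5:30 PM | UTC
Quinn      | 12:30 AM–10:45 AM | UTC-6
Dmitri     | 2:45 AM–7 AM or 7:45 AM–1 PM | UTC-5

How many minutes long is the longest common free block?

Ulla in UTC: 06:30-08:45, 09:30-15:30, 16:15-17:00 (subtract 2h to convert from UTC+2).
Idris in UTC: 06:45-15:00, 15:15-15:45, 17:15-17:30 (add 5h to convert from UTC-5).
Xiulan in UTC: 06:30-10:15, 12:30-16:45 (add 6h to convert from UTC-6).
Wendy in UTC: 06:00-12:00, 13:00-16:15 (add 6h to convert from UTC-6).
Chen in UTC: 07:45-17:30.
Quinn in UTC: 06:30-16:45 (add 6h to convert from UTC-6).
Dmitri in UTC: 07:45-12:00, 12:45-18:00 (add 5h to convert from UTC-5).
Ulla ∩ Idris: 06:45-08:45, 09:30-15:00, 15:15-15:30.
Ulla ∩ Idris ∩ Xiulan: 06:45-08:45, 09:30-10:15, 12:30-15:00, 15:15-15:30.
Ulla ∩ Idris ∩ Xiulan ∩ Wendy: 06:45-08:45, 09:30-10:15, 13:00-15:00, 15:15-15:30.
Ulla ∩ Idris ∩ Xiulan ∩ Wendy ∩ Chen: 07:45-08:45, 09:30-10:15, 13:00-15:00, 15:15-15:30.
Ulla ∩ Idris ∩ Xiulan ∩ Wendy ∩ Chen ∩ Quinn: 07:45-08:45, 09:30-10:15, 13:00-15:00, 15:15-15:30.
Ulla ∩ Idris ∩ Xiulan ∩ Wendy ∩ Chen ∩ Quinn ∩ Dmitri: 07:45-08:45, 09:30-10:15, 13:00-15:00, 15:15-15:30.
The longest is 13:00-15:00 at 120 minutes.

120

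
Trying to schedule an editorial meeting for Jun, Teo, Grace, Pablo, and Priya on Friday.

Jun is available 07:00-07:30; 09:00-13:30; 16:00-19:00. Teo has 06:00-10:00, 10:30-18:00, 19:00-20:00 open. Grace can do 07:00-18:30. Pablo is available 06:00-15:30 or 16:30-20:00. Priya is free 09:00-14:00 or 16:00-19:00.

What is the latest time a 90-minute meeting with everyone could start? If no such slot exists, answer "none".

16:30

Jun ∩ Teo: 07:00-07:30, 09:00-10:00, 10:30-13:30, 16:00-18:00.
Jun ∩ Teo ∩ Grace: 07:00-07:30, 09:00-10:00, 10:30-13:30, 16:00-18:00.
Jun ∩ Teo ∩ Grace ∩ Pablo: 07:00-07:30, 09:00-10:00, 10:30-13:30, 16:30-18:00.
Jun ∩ Teo ∩ Grace ∩ Pablo ∩ Priya: 09:00-10:00, 10:30-13:30, 16:30-18:00.
The last common window of at least 90 minutes is 16:30-18:00; a 90-minute meeting can start as late as 16:30 and still end by 18:00.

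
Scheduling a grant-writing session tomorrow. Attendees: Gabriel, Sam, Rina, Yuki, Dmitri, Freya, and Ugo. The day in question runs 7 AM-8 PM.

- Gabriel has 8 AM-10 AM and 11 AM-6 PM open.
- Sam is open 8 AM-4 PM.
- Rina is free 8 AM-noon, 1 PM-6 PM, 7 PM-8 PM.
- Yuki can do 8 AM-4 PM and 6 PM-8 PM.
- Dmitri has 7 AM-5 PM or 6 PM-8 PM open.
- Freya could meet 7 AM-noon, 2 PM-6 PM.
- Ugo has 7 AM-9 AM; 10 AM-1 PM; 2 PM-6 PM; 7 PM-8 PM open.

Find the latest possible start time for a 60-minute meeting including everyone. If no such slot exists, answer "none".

15:00

Gabriel ∩ Sam: 08:00-10:00, 11:00-16:00.
Gabriel ∩ Sam ∩ Rina: 08:00-10:00, 11:00-12:00, 13:00-16:00.
Gabriel ∩ Sam ∩ Rina ∩ Yuki: 08:00-10:00, 11:00-12:00, 13:00-16:00.
Gabriel ∩ Sam ∩ Rina ∩ Yuki ∩ Dmitri: 08:00-10:00, 11:00-12:00, 13:00-16:00.
Gabriel ∩ Sam ∩ Rina ∩ Yuki ∩ Dmitri ∩ Freya: 08:00-10:00, 11:00-12:00, 14:00-16:00.
Gabriel ∩ Sam ∩ Rina ∩ Yuki ∩ Dmitri ∩ Freya ∩ Ugo: 08:00-09:00, 11:00-12:00, 14:00-16:00.
Those are the intersection windows.
The last common window of at least 60 minutes is 14:00-16:00; a 60-minute meeting can start as late as 15:00 and still end by 16:00.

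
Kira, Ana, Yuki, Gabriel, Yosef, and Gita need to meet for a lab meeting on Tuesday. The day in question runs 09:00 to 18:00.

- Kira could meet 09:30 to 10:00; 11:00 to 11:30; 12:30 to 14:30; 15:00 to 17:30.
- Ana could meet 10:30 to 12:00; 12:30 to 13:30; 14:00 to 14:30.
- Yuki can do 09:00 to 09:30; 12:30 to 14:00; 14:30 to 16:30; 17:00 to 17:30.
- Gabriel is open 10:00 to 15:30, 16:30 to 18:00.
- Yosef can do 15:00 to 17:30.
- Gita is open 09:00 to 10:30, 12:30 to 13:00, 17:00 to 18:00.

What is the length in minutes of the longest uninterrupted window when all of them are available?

Kira ∩ Ana: 11:00-11:30, 12:30-13:30, 14:00-14:30.
Kira ∩ Ana ∩ Yuki: 12:30-13:30.
Kira ∩ Ana ∩ Yuki ∩ Gabriel: 12:30-13:30.
Kira ∩ Ana ∩ Yuki ∩ Gabriel ∩ Yosef: ∅.
Kira ∩ Ana ∩ Yuki ∩ Gabriel ∩ Yosef ∩ Gita: ∅.
There is no time when everyone is free.
No common window exists, so the longest block is 0 minutes.

0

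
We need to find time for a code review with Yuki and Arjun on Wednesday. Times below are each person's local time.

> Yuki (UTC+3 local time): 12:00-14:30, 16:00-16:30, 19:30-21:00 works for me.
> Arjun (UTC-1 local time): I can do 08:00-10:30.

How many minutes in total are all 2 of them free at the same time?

150

Yuki in UTC: 09:00-11:30, 13:00-13:30, 16:30-18:00 (subtract 3h to convert from UTC+3).
Arjun in UTC: 09:00-11:30 (add 1h to convert from UTC-1).
Yuki ∩ Arjun: 09:00-11:30.
That's a single block of 150 minutes.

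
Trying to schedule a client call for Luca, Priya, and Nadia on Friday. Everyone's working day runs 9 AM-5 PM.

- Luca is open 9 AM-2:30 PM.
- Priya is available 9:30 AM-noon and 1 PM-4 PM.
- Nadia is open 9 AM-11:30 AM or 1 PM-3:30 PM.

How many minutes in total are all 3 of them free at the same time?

210

Luca ∩ Priya: 09:30-12:00, 13:00-14:30.
Luca ∩ Priya ∩ Nadia: 09:30-11:30, 13:00-14:30.
Summing the common windows: 120 + 90 = 210 minutes.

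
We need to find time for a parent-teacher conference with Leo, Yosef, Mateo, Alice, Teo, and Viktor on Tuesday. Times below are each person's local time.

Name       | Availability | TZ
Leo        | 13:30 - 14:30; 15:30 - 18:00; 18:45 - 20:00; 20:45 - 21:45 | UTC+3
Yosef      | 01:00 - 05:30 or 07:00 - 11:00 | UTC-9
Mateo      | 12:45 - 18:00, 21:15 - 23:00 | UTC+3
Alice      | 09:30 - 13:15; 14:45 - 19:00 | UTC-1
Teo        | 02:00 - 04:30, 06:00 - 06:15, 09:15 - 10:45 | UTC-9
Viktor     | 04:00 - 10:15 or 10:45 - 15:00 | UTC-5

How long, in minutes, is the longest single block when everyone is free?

Leo in UTC: 10:30-11:30, 12:30-15:00, 15:45-17:00, 17:45-18:45 (subtract 3h to convert from UTC+3).
Yosef in UTC: 10:00-14:30, 16:00-20:00 (add 9h to convert from UTC-9).
Mateo in UTC: 09:45-15:00, 18:15-20:00 (subtract 3h to convert from UTC+3).
Alice in UTC: 10:30-14:15, 15:45-20:00 (add 1h to convert from UTC-1).
Teo in UTC: 11:00-13:30, 15:00-15:15, 18:15-19:45 (add 9h to convert from UTC-9).
Viktor in UTC: 09:00-15:15, 15:45-20:00 (add 5h to convert from UTC-5).
Leo ∩ Yosef: 10:30-11:30, 12:30-14:30, 16:00-17:00, 17:45-18:45.
Leo ∩ Yosef ∩ Mateo: 10:30-11:30, 12:30-14:30, 18:15-18:45.
Leo ∩ Yosef ∩ Mateo ∩ Alice: 10:30-11:30, 12:30-14:15, 18:15-18:45.
Leo ∩ Yosef ∩ Mateo ∩ Alice ∩ Teo: 11:00-11:30, 12:30-13:30, 18:15-18:45.
Leo ∩ Yosef ∩ Mateo ∩ Alice ∩ Teo ∩ Viktor: 11:00-11:30, 12:30-13:30, 18:15-18:45.
The longest is 12:30-13:30 at 60 minutes.

60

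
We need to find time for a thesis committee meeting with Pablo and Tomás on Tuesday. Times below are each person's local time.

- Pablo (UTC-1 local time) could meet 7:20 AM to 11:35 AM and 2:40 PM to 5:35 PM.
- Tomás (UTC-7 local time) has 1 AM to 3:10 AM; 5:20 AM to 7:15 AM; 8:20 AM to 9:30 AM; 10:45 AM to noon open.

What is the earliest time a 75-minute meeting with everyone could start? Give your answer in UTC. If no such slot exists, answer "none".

Pablo in UTC: 08:20-12:35, 15:40-18:35 (add 1h to convert from UTC-1).
Tomás in UTC: 08:00-10:10, 12:20-14:15, 15:20-16:30, 17:45-19:00 (add 7h to convert from UTC-7).
Pablo ∩ Tomás: 08:20-10:10, 12:20-12:35, 15:40-16:30, 17:45-18:35.
So the common availability across everyone is 08:20-10:10, 12:20-12:35, 15:40-16:30, 17:45-18:35.
The first common window of at least 75 minutes is 08:20-10:10, so the earliest start is 08:20.

08:20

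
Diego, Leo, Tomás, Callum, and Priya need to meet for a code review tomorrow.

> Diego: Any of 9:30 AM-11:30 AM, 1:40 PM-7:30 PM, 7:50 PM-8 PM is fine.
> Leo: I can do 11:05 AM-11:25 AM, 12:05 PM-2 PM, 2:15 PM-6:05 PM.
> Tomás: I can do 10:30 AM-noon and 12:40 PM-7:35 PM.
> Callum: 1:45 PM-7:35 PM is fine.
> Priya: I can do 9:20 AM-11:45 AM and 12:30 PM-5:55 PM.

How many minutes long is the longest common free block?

220

Diego ∩ Leo: 11:05-11:25, 13:40-14:00, 14:15-18:05.
Diego ∩ Leo ∩ Tomás: 11:05-11:25, 13:40-14:00, 14:15-18:05.
Diego ∩ Leo ∩ Tomás ∩ Callum: 13:45-14:00, 14:15-18:05.
Diego ∩ Leo ∩ Tomás ∩ Callum ∩ Priya: 13:45-14:00, 14:15-17:55.
Those are the intersection windows.
The longest is 14:15-17:55 at 220 minutes.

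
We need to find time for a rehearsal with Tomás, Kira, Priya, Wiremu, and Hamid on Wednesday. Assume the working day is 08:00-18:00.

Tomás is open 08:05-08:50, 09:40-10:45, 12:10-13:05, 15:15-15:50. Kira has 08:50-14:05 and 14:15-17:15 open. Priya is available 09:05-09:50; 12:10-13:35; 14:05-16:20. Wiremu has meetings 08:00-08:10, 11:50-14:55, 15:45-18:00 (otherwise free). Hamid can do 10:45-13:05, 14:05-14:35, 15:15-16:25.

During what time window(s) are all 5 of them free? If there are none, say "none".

Tomás free: 08:05-08:50, 09:40-10:45, 12:10-13:05, 15:15-15:50.
Kira free: 08:50-14:05, 14:15-17:15.
Priya free: 09:05-09:50, 12:10-13:35, 14:05-16:20.
Wiremu free: 08:10-11:50, 14:55-15:45 (invert busy blocks within the working day).
Hamid free: 10:45-13:05, 14:05-14:35, 15:15-16:25.
Tomás ∩ Kira: 09:40-10:45, 12:10-13:05, 15:15-15:50.
Tomás ∩ Kira ∩ Priya: 09:40-09:50, 12:10-13:05, 15:15-15:50.
Tomás ∩ Kira ∩ Priya ∩ Wiremu: 09:40-09:50, 15:15-15:45.
Tomás ∩ Kira ∩ Priya ∩ Wiremu ∩ Hamid: 15:15-15:45.

15:15-15:45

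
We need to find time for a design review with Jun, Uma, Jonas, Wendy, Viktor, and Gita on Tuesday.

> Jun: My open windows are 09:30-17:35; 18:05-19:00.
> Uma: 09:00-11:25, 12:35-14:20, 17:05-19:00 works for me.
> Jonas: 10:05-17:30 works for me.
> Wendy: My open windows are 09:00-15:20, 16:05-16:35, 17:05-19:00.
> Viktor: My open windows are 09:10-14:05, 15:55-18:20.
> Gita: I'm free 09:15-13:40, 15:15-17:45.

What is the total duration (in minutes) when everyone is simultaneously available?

Jun ∩ Uma: 09:30-11:25, 12:35-14:20, 17:05-17:35, 18:05-19:00.
Jun ∩ Uma ∩ Jonas: 10:05-11:25, 12:35-14:20, 17:05-17:30.
Jun ∩ Uma ∩ Jonas ∩ Wendy: 10:05-11:25, 12:35-14:20, 17:05-17:30.
Jun ∩ Uma ∩ Jonas ∩ Wendy ∩ Viktor: 10:05-11:25, 12:35-14:05, 17:05-17:30.
Jun ∩ Uma ∩ Jonas ∩ Wendy ∩ Viktor ∩ Gita: 10:05-11:25, 12:35-13:40, 17:05-17:30.
Summing the common windows: 80 + 65 + 25 = 170 minutes.

170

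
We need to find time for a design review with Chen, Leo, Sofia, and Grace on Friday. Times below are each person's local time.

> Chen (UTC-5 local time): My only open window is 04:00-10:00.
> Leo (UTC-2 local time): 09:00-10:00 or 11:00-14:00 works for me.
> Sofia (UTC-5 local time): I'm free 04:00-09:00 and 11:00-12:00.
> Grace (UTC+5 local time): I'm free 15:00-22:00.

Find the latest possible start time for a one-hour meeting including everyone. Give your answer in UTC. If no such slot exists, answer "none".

Chen in UTC: 09:00-15:00 (add 5h to convert from UTC-5).
Leo in UTC: 11:00-12:00, 13:00-16:00 (add 2h to convert from UTC-2).
Sofia in UTC: 09:00-14:00, 16:00-17:00 (add 5h to convert from UTC-5).
Grace in UTC: 10:00-17:00 (subtract 5h to convert from UTC+5).
Chen ∩ Leo: 11:00-12:00, 13:00-15:00.
Chen ∩ Leo ∩ Sofia: 11:00-12:00, 13:00-14:00.
Chen ∩ Leo ∩ Sofia ∩ Grace: 11:00-12:00, 13:00-14:00.
So the common availability across everyone is 11:00-12:00, 13:00-14:00.
The last common window of at least 60 minutes is 13:00-14:00; a 60-minute meeting can start as late as 13:00 and still end by 14:00.

13:00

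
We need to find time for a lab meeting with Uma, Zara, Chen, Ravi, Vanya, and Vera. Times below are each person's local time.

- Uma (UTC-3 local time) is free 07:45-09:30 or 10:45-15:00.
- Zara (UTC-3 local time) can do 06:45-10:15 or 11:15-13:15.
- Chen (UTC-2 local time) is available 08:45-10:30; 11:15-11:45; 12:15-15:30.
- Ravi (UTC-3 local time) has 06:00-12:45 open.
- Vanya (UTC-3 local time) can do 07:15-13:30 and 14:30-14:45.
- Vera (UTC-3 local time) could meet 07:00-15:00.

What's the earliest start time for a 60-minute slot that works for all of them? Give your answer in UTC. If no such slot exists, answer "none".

10:45

Uma in UTC: 10:45-12:30, 13:45-18:00 (add 3h to convert from UTC-3).
Zara in UTC: 09:45-13:15, 14:15-16:15 (add 3h to convert from UTC-3).
Chen in UTC: 10:45-12:30, 13:15-13:45, 14:15-17:30 (add 2h to convert from UTC-2).
Ravi in UTC: 09:00-15:45 (add 3h to convert from UTC-3).
Vanya in UTC: 10:15-16:30, 17:30-17:45 (add 3h to convert from UTC-3).
Vera in UTC: 10:00-18:00 (add 3h to convert from UTC-3).
Uma ∩ Zara: 10:45-12:30, 14:15-16:15.
Uma ∩ Zara ∩ Chen: 10:45-12:30, 14:15-16:15.
Uma ∩ Zara ∩ Chen ∩ Ravi: 10:45-12:30, 14:15-15:45.
Uma ∩ Zara ∩ Chen ∩ Ravi ∩ Vanya: 10:45-12:30, 14:15-15:45.
Uma ∩ Zara ∩ Chen ∩ Ravi ∩ Vanya ∩ Vera: 10:45-12:30, 14:15-15:45.
The first common window of at least 60 minutes is 10:45-12:30, so the earliest start is 10:45.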